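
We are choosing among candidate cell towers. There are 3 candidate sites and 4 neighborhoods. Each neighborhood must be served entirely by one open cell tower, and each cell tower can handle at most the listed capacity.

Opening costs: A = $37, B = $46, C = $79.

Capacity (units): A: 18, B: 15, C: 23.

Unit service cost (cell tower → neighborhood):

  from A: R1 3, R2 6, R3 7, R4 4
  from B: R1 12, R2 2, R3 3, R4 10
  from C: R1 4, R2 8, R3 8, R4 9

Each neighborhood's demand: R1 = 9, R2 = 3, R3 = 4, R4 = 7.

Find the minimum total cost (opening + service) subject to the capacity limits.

Minimum total cost: 156

Open {A, B}: R1→A 3·9=27, R2→B 2·3=6, R3→B 3·4=12, R4→A 4·7=28.
Loads: A carries 16/18, B carries 7/15. Service 73; fixed 83; total 156.
Next best feasible plan costs 198.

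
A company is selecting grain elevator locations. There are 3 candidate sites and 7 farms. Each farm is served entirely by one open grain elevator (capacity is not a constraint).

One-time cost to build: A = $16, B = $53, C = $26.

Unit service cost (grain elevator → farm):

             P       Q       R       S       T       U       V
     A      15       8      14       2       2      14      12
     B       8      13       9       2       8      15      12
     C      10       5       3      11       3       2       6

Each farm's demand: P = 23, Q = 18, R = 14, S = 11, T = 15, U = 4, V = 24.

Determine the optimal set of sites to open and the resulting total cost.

Open A and C; minimum total cost 608.

For any fixed open set, each farm goes to its cheapest open site; total = fixed + service.
{A, C}: P→C 10·23=230, Q→C 5·18=90, R→C 3·14=42, S→A 2·11=22, T→A 2·15=30, U→C 2·4=8, V→C 6·24=144. Service 566; fixed 42; total 608.
{B, C}: service 535 + fixed 79 = 614
{A, B, C}: P→B 8·23=184, Q→C 5·18=90, R→C 3·14=42, S→A 2·11=22, T→A 2·15=30, U→C 2·4=8, V→C 6·24=144. Service 520; fixed 95; total 615.
{A}: P→A 15·23=345, Q→A 8·18=144, R→A 14·14=196, S→A 2·11=22, T→A 2·15=30, U→A 14·4=56, V→A 12·24=288. Service 1081; fixed 16; total 1097.
No other subset beats 608.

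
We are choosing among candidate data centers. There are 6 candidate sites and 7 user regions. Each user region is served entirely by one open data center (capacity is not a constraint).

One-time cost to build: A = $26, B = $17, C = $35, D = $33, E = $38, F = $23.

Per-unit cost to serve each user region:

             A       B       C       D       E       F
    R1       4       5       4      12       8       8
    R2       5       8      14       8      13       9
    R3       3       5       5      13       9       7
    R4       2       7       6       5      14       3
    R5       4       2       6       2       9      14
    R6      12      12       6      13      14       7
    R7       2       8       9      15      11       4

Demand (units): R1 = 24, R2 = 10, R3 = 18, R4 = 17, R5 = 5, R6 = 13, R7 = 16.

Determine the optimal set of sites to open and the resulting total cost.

Open A and C; minimum total cost 425.

For any fixed open set, each user region goes to its cheapest open site; total = fixed + service.
{A, C}: R1→A 4·24=96, R2→A 5·10=50, R3→A 3·18=54, R4→A 2·17=34, R5→A 4·5=20, R6→C 6·13=78, R7→A 2·16=32. Service 364; fixed 61; total 425.
{A, F}: R1→A 4·24=96, R2→A 5·10=50, R3→A 3·18=54, R4→A 2·17=34, R5→A 4·5=20, R6→F 7·13=91, R7→A 2·16=32. Service 377; fixed 49; total 426.
{A, B, C}: R1→A 4·24=96, R2→A 5·10=50, R3→A 3·18=54, R4→A 2·17=34, R5→B 2·5=10, R6→C 6·13=78, R7→A 2·16=32. Service 354; fixed 78; total 432.
{A, B, C, D, E, F}: service 354 + fixed 172 = 526
No other subset beats 425.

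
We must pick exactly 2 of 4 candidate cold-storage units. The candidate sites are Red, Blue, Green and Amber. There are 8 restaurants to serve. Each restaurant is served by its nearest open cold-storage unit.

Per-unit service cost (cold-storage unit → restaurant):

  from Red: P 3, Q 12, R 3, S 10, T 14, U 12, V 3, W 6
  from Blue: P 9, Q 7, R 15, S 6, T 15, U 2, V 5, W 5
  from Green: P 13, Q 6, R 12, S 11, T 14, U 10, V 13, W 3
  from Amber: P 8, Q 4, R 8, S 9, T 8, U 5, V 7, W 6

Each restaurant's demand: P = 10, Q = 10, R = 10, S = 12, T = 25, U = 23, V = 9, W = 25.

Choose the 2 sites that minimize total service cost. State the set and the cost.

With exactly 2 open, each restaurant uses its cheapest among the chosen.
{Blue, Amber}: P→Amber 8·10=80, Q→Amber 4·10=40, R→Amber 8·10=80, S→Blue 6·12=72, T→Amber 8·25=200, U→Blue 2·23=46, V→Blue 5·9=45, W→Blue 5·25=125. Service cost 688.
{Red, Amber}: service cost 700
{Red, Blue}: service cost 750
Among all 6 size-2 choices, {Blue, Amber} is lowest.

Choose Blue and Amber; total service cost 688.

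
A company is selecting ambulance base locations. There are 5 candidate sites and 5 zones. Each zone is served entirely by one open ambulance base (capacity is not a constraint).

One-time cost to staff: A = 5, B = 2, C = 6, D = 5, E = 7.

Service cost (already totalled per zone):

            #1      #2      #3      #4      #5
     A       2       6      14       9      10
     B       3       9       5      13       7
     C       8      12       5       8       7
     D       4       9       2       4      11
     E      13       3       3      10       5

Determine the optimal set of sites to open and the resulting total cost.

For any fixed open set, each zone goes to its cheapest open site; total = fixed + service.
{D, E}: #1→D 4, #2→E 3, #3→D 2, #4→D 4, #5→E 5. Service 18; fixed 12; total 30.
{B, D, E}: #1→B 3, #2→E 3, #3→D 2, #4→D 4, #5→E 5. Service 17; fixed 14; total 31.
{B, D}: #1→B 3, #2→B 9, #3→D 2, #4→D 4, #5→B 7. Service 25; fixed 7; total 32.
{A, B, C, D, E}: service 16 + fixed 25 = 41
No other subset beats 30.

Open D and E; minimum total cost 30.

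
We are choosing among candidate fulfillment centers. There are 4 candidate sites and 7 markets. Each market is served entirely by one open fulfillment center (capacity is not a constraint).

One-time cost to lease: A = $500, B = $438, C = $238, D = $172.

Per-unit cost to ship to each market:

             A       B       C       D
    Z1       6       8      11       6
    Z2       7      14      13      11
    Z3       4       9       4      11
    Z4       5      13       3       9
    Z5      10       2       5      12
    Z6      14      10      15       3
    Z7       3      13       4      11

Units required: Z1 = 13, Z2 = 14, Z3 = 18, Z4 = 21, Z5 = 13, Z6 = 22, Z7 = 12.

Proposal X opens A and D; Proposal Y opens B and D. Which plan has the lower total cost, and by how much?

Proposal X is cheaper by 160.

Proposal X: {A, D}: Z1→A 6·13=78, Z2→A 7·14=98, Z3→A 4·18=72, Z4→A 5·21=105, Z5→A 10·13=130, Z6→D 3·22=66, Z7→A 3·12=36. Service 585; fixed 672; total 1257.
Proposal Y: {B, D}: Z1→D 6·13=78, Z2→D 11·14=154, Z3→B 9·18=162, Z4→D 9·21=189, Z5→B 2·13=26, Z6→D 3·22=66, Z7→D 11·12=132. Service 807; fixed 610; total 1417.
Difference: |1257 − 1417| = 160.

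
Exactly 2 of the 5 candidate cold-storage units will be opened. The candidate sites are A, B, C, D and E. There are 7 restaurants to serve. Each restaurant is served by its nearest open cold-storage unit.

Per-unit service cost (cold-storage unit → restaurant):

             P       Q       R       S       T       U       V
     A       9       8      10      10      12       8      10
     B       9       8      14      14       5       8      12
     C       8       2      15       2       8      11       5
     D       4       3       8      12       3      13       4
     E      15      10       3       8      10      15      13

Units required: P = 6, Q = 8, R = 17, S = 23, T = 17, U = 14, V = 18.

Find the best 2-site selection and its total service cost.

With exactly 2 open, each restaurant uses its cheapest among the chosen.
{C, D}: P→D 4·6=24, Q→C 2·8=16, R→D 8·17=136, S→C 2·23=46, T→D 3·17=51, U→C 11·14=154, V→D 4·18=72. Service cost 499.
{C, E}: service cost 541
{D, E}: service cost 588
Among all 10 size-2 choices, {C, D} is lowest.

Choose C and D; total service cost 499.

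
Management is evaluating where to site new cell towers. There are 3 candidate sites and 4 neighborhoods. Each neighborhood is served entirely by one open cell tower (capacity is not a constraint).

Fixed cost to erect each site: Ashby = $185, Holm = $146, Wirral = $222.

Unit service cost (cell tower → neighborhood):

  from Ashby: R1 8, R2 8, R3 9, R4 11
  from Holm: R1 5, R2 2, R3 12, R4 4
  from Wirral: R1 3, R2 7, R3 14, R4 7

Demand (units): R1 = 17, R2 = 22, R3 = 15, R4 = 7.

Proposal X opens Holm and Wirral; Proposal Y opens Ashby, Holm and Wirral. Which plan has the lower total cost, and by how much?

Proposal X: {Holm, Wirral}: R1→Wirral 3·17=51, R2→Holm 2·22=44, R3→Holm 12·15=180, R4→Holm 4·7=28. Service 303; fixed 368; total 671.
Proposal Y: {Ashby, Holm, Wirral}: R1→Wirral 3·17=51, R2→Holm 2·22=44, R3→Ashby 9·15=135, R4→Holm 4·7=28. Service 258; fixed 553; total 811.
Difference: |671 − 811| = 140.

Proposal X is cheaper by 140.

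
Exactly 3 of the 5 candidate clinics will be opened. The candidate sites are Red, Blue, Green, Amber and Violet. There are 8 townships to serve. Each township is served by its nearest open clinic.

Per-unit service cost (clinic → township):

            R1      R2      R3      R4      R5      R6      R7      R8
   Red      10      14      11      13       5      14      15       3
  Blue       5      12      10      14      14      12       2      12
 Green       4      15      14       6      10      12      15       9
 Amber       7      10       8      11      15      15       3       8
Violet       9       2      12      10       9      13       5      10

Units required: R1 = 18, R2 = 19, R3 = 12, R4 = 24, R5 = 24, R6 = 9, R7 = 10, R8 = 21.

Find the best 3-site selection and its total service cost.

With exactly 3 open, each township uses its cheapest among the chosen.
{Red, Green, Violet}: R1→Green 4·18=72, R2→Violet 2·19=38, R3→Red 11·12=132, R4→Green 6·24=144, R5→Red 5·24=120, R6→Green 12·9=108, R7→Violet 5·10=50, R8→Red 3·21=63. Service cost 727.
{Red, Blue, Violet}: service cost 799
{Red, Green, Amber}: service cost 823
Among all 10 size-3 choices, {Red, Green, Violet} is lowest.

Choose Red, Green and Violet; total service cost 727.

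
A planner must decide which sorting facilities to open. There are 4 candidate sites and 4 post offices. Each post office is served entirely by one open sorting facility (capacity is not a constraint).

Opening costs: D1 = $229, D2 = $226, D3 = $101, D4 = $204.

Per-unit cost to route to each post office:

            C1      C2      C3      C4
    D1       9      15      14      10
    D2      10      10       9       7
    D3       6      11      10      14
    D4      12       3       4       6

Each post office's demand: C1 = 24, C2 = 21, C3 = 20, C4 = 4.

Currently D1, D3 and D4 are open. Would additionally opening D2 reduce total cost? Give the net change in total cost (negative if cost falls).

Current service cost with {D1, D3, D4}: 311.
Adding D2: each post office re-picks its cheapest; new service cost 311, saving 0.
Extra fixed cost: 226. Net change = 226 − 0 = 226.
(Totals: 845 → 1071.)

No — net change +226 (cost rises by 226).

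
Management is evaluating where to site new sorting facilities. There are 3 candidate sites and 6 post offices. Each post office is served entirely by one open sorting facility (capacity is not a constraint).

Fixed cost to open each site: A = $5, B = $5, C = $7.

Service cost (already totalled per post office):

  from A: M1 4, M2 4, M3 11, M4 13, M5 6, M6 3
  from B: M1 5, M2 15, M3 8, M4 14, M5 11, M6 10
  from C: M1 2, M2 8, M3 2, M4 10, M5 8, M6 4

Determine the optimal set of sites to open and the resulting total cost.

Open A and C; minimum total cost 39.

For any fixed open set, each post office goes to its cheapest open site; total = fixed + service.
{A, C}: M1→C 2, M2→A 4, M3→C 2, M4→C 10, M5→A 6, M6→A 3. Service 27; fixed 12; total 39.
{C}: service 34 + fixed 7 = 41
{A, B, C}: M1→C 2, M2→A 4, M3→C 2, M4→C 10, M5→A 6, M6→A 3. Service 27; fixed 17; total 44.
{A}: M1→A 4, M2→A 4, M3→A 11, M4→A 13, M5→A 6, M6→A 3. Service 41; fixed 5; total 46.
(All 7 nonempty subsets were checked; A and C is lowest.)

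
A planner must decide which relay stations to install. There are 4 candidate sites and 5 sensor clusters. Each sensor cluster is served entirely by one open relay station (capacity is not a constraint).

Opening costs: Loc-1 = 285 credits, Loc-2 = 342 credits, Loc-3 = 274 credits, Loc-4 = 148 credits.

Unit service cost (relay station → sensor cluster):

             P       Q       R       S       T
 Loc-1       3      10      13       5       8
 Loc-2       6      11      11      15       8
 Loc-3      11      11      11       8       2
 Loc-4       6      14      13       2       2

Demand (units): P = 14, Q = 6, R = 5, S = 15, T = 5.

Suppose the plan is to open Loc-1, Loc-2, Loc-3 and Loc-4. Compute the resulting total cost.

Total cost: 1246

Each sensor cluster is assigned to its cheapest site among the open ones.
{Loc-1, Loc-2, Loc-3, Loc-4}: P→Loc-1 3·14=42, Q→Loc-1 10·6=60, R→Loc-2 11·5=55, S→Loc-4 2·15=30, T→Loc-3 2·5=10. Service 197; fixed 1049; total 1246.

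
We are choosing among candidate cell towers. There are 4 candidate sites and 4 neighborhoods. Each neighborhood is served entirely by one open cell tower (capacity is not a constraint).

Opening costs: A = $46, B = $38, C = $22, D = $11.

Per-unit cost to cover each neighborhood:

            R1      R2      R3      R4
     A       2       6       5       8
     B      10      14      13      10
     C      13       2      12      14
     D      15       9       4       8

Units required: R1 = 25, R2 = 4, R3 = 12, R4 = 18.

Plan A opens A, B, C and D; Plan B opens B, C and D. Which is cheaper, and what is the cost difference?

Plan A: {A, B, C, D}: R1→A 2·25=50, R2→C 2·4=8, R3→D 4·12=48, R4→A 8·18=144. Service 250; fixed 117; total 367.
Plan B: {B, C, D}: R1→B 10·25=250, R2→C 2·4=8, R3→D 4·12=48, R4→D 8·18=144. Service 450; fixed 71; total 521.
Difference: |367 − 521| = 154.

Plan A is cheaper by 154.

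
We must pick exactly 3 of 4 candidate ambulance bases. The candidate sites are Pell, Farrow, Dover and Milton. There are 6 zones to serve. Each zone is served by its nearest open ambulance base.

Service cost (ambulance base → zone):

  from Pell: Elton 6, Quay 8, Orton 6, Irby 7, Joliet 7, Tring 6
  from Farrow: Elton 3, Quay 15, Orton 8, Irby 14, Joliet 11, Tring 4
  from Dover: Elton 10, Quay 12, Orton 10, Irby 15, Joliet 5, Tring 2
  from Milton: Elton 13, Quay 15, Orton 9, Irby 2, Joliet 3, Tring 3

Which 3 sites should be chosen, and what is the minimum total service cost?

Choose Pell, Farrow and Milton; total service cost 25.

With exactly 3 open, each zone uses its cheapest among the chosen.
{Pell, Farrow, Milton}: Elton→Farrow 3, Quay→Pell 8, Orton→Pell 6, Irby→Milton 2, Joliet→Milton 3, Tring→Milton 3. Service cost 25.
{Pell, Dover, Milton}: service cost 27
{Farrow, Dover, Milton}: service cost 30
Among all 4 size-3 choices, {Pell, Farrow, Milton} is lowest.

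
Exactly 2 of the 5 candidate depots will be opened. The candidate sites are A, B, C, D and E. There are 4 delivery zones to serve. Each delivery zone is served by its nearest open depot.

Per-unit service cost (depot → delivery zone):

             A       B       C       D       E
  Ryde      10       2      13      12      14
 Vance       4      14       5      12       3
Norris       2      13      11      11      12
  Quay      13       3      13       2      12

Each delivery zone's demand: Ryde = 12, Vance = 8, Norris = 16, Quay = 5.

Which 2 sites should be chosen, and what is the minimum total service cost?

Choose A and B; total service cost 103.

With exactly 2 open, each delivery zone uses its cheapest among the chosen.
{A, B}: Ryde→B 2·12=24, Vance→A 4·8=32, Norris→A 2·16=32, Quay→B 3·5=15. Service cost 103.
{A, D}: service cost 194
{A, E}: service cost 236
Among all 10 size-2 choices, {A, B} is lowest.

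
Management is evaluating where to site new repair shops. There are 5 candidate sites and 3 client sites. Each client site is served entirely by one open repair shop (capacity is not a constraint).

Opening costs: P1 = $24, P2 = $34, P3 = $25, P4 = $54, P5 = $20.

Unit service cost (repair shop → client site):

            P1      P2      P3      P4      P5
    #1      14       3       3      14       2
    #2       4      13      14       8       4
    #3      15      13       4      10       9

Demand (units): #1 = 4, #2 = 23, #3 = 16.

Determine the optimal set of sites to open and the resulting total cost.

For any fixed open set, each client site goes to its cheapest open site; total = fixed + service.
{P3, P5}: #1→P5 2·4=8, #2→P5 4·23=92, #3→P3 4·16=64. Service 164; fixed 45; total 209.
{P1, P3}: service 168 + fixed 49 = 217
{P1, P3, P5}: service 164 + fixed 69 = 233
{P1, P2, P3, P4, P5}: service 164 + fixed 157 = 321
No other subset beats 209.

Open P3 and P5; minimum total cost 209.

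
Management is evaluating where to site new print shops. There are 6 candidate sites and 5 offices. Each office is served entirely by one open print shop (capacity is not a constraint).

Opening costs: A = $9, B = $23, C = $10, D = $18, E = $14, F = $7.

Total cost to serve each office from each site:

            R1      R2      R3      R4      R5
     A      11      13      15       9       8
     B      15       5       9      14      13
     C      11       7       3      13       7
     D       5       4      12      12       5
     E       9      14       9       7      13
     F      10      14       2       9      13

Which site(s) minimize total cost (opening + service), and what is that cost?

Open D and F; minimum total cost 50.

For any fixed open set, each office goes to its cheapest open site; total = fixed + service.
{D, F}: R1→D 5, R2→D 4, R3→F 2, R4→F 9, R5→D 5. Service 25; fixed 25; total 50.
{C}: R1→C 11, R2→C 7, R3→C 3, R4→C 13, R5→C 7. Service 41; fixed 10; total 51.
{C, F}: service 35 + fixed 17 = 52
{A, B, C, D, E, F}: service 23 + fixed 81 = 104
No other subset beats 50.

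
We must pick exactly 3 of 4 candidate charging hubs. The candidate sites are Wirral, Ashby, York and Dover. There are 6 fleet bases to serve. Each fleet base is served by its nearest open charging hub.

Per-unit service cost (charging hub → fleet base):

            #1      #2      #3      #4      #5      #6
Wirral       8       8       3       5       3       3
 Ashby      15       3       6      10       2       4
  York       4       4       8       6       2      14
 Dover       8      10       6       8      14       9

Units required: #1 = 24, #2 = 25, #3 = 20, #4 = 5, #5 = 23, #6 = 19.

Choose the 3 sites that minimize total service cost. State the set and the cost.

Choose Wirral, Ashby and York; total service cost 359.

With exactly 3 open, each fleet base uses its cheapest among the chosen.
{Wirral, Ashby, York}: #1→York 4·24=96, #2→Ashby 3·25=75, #3→Wirral 3·20=60, #4→Wirral 5·5=25, #5→Ashby 2·23=46, #6→Wirral 3·19=57. Service cost 359.
{Wirral, York, Dover}: service cost 384
{Ashby, York, Dover}: service cost 443
Among all 4 size-3 choices, {Wirral, Ashby, York} is lowest.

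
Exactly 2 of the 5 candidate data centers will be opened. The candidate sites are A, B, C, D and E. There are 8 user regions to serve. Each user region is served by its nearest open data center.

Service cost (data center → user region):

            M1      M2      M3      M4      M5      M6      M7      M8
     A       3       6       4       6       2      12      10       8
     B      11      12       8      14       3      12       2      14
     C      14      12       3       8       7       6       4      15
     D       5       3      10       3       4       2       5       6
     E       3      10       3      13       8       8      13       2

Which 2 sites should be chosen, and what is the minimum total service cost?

Choose D and E; total service cost 25.

With exactly 2 open, each user region uses its cheapest among the chosen.
{D, E}: M1→E 3, M2→D 3, M3→E 3, M4→D 3, M5→D 4, M6→D 2, M7→D 5, M8→E 2. Service cost 25.
{A, D}: service cost 28
{C, D}: service cost 30
Among all 10 size-2 choices, {D, E} is lowest.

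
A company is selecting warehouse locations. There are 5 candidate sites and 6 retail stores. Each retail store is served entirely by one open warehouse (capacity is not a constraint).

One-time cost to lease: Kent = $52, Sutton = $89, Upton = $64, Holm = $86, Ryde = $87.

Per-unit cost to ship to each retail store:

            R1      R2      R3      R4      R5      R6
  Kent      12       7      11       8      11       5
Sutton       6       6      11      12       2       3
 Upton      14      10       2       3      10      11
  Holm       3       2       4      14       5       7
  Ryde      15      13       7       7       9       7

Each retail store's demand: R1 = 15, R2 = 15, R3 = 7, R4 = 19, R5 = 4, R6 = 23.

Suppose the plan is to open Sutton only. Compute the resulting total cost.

Total cost: 651

Each retail store is assigned to its cheapest site among the open ones.
{Sutton}: R1→Sutton 6·15=90, R2→Sutton 6·15=90, R3→Sutton 11·7=77, R4→Sutton 12·19=228, R5→Sutton 2·4=8, R6→Sutton 3·23=69. Service 562; fixed 89; total 651.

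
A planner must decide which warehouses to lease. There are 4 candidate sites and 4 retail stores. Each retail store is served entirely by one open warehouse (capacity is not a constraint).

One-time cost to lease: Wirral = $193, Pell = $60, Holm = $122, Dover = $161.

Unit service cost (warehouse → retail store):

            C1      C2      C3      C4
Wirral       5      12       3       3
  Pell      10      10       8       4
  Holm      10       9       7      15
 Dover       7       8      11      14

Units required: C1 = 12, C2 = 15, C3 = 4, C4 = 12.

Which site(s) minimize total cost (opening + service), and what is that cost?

Open Pell only; minimum total cost 410.

For any fixed open set, each retail store goes to its cheapest open site; total = fixed + service.
{Pell}: C1→Pell 10·12=120, C2→Pell 10·15=150, C3→Pell 8·4=32, C4→Pell 4·12=48. Service 350; fixed 60; total 410.
{Wirral}: service 288 + fixed 193 = 481
{Pell, Dover}: C1→Dover 7·12=84, C2→Dover 8·15=120, C3→Pell 8·4=32, C4→Pell 4·12=48. Service 284; fixed 221; total 505.
{Wirral, Pell, Holm, Dover}: C1→Wirral 5·12=60, C2→Dover 8·15=120, C3→Wirral 3·4=12, C4→Wirral 3·12=36. Service 228; fixed 536; total 764.
No other subset beats 410.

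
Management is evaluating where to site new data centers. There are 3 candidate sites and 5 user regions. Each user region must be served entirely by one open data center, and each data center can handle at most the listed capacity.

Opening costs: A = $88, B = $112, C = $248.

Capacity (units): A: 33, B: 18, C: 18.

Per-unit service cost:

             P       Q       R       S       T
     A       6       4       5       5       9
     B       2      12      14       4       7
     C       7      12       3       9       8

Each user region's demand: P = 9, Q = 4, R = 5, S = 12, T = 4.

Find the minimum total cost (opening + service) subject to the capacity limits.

Minimum total cost: 347

Open {A, B}: P→B 2·9=18, Q→A 4·4=16, R→A 5·5=25, S→A 5·12=60, T→B 7·4=28.
Loads: A carries 21/33, B carries 13/18. Service 147; fixed 200; total 347.
Next best feasible plan costs 355.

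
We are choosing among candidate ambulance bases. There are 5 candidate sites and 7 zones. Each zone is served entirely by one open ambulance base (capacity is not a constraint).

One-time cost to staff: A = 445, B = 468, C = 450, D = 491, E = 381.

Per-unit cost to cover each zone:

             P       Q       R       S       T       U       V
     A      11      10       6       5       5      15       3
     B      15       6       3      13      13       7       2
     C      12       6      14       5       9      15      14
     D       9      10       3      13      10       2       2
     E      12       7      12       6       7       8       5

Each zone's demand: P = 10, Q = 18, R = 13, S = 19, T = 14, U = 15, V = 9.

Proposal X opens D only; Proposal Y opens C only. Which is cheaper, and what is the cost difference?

Proposal X: {D}: P→D 9·10=90, Q→D 10·18=180, R→D 3·13=39, S→D 13·19=247, T→D 10·14=140, U→D 2·15=30, V→D 2·9=18. Service 744; fixed 491; total 1235.
Proposal Y: {C}: P→C 12·10=120, Q→C 6·18=108, R→C 14·13=182, S→C 5·19=95, T→C 9·14=126, U→C 15·15=225, V→C 14·9=126. Service 982; fixed 450; total 1432.
Difference: |1235 − 1432| = 197.

Proposal X is cheaper by 197.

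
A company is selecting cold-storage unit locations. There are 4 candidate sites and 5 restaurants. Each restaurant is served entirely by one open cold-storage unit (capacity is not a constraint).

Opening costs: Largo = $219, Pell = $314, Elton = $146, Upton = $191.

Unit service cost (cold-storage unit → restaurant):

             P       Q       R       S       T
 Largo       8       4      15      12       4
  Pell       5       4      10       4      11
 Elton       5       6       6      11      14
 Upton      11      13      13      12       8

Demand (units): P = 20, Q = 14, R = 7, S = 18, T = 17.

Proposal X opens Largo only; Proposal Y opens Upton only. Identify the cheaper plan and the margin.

Proposal X: {Largo}: P→Largo 8·20=160, Q→Largo 4·14=56, R→Largo 15·7=105, S→Largo 12·18=216, T→Largo 4·17=68. Service 605; fixed 219; total 824.
Proposal Y: {Upton}: P→Upton 11·20=220, Q→Upton 13·14=182, R→Upton 13·7=91, S→Upton 12·18=216, T→Upton 8·17=136. Service 845; fixed 191; total 1036.
Difference: |824 − 1036| = 212.

Proposal X is cheaper by 212.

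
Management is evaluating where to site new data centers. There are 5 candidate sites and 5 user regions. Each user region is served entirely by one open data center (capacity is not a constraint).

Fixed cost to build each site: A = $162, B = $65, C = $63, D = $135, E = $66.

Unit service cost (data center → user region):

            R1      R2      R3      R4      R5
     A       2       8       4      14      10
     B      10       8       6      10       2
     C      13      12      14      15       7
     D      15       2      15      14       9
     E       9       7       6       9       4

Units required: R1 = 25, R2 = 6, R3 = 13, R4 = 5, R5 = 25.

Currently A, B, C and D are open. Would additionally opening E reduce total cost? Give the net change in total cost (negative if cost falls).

Current service cost with {A, B, C, D}: 214.
Adding E: each user region re-picks its cheapest; new service cost 209, saving 5.
Extra fixed cost: 66. Net change = 66 − 5 = 61.
(Totals: 639 → 700.)

No — net change +61 (cost rises by 61).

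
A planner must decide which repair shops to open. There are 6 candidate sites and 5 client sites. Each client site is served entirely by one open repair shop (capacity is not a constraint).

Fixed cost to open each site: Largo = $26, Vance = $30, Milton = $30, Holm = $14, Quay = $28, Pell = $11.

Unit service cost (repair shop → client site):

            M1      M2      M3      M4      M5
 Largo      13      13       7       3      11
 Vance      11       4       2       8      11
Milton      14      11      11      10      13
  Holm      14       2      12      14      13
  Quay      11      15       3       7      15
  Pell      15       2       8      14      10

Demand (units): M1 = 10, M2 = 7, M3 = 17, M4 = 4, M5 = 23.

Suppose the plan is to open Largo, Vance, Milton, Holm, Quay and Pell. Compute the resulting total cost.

Total cost: 539

Each client site is assigned to its cheapest site among the open ones.
{Largo, Vance, Milton, Holm, Quay, Pell}: M1→Vance 11·10=110, M2→Holm 2·7=14, M3→Vance 2·17=34, M4→Largo 3·4=12, M5→Pell 10·23=230. Service 400; fixed 139; total 539.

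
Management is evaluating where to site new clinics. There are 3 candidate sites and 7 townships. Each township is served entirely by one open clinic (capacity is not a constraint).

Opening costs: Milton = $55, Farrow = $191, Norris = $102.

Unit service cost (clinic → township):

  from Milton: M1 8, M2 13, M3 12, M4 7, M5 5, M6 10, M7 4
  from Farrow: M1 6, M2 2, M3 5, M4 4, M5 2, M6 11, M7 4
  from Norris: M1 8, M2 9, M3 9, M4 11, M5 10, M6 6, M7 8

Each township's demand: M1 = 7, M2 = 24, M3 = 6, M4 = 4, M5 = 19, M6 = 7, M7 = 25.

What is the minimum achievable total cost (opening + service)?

Minimum total cost: 542

For any fixed open set, each township goes to its cheapest open site; total = fixed + service.
{Farrow}: M1→Farrow 6·7=42, M2→Farrow 2·24=48, M3→Farrow 5·6=30, M4→Farrow 4·4=16, M5→Farrow 2·19=38, M6→Farrow 11·7=77, M7→Farrow 4·25=100. Service 351; fixed 191; total 542.
{Milton, Farrow}: service 344 + fixed 246 = 590
{Farrow, Norris}: service 316 + fixed 293 = 609
{Milton, Farrow, Norris}: M1→Farrow 6·7=42, M2→Farrow 2·24=48, M3→Farrow 5·6=30, M4→Farrow 4·4=16, M5→Farrow 2·19=38, M6→Norris 6·7=42, M7→Milton 4·25=100. Service 316; fixed 348; total 664.
No other subset beats 542.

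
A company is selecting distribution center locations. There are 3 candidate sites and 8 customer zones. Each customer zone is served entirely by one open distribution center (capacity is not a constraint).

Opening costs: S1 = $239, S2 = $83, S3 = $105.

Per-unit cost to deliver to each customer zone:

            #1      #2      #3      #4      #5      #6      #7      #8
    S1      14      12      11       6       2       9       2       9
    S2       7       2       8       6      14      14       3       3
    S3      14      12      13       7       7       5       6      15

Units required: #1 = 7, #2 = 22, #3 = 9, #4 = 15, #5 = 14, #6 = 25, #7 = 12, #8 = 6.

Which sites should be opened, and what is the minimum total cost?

Open S2 and S3; minimum total cost 720.

For any fixed open set, each customer zone goes to its cheapest open site; total = fixed + service.
{S2, S3}: #1→S2 7·7=49, #2→S2 2·22=44, #3→S2 8·9=72, #4→S2 6·15=90, #5→S3 7·14=98, #6→S3 5·25=125, #7→S2 3·12=36, #8→S2 3·6=18. Service 532; fixed 188; total 720.
{S1, S2}: #1→S2 7·7=49, #2→S2 2·22=44, #3→S2 8·9=72, #4→S1 6·15=90, #5→S1 2·14=28, #6→S1 9·25=225, #7→S1 2·12=24, #8→S2 3·6=18. Service 550; fixed 322; total 872.
{S1, S2, S3}: service 450 + fixed 427 = 877
{S2}: service 855 + fixed 83 = 938
No other subset beats 720.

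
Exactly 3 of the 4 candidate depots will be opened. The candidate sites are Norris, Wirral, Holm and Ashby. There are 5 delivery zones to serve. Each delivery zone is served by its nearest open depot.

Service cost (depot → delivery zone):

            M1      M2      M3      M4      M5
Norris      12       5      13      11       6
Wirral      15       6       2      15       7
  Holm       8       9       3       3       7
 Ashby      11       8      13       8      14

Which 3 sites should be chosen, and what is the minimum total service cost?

With exactly 3 open, each delivery zone uses its cheapest among the chosen.
{Norris, Wirral, Holm}: M1→Holm 8, M2→Norris 5, M3→Wirral 2, M4→Holm 3, M5→Norris 6. Service cost 24.
{Norris, Holm, Ashby}: service cost 25
{Wirral, Holm, Ashby}: service cost 26
Among all 4 size-3 choices, {Norris, Wirral, Holm} is lowest.

Choose Norris, Wirral and Holm; total service cost 24.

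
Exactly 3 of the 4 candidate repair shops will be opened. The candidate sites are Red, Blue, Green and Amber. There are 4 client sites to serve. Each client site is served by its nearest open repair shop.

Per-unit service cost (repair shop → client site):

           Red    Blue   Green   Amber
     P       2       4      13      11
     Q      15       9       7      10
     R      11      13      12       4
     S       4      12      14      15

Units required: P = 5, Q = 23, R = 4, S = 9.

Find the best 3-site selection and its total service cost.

Choose Red, Green and Amber; total service cost 223.

With exactly 3 open, each client site uses its cheapest among the chosen.
{Red, Green, Amber}: P→Red 2·5=10, Q→Green 7·23=161, R→Amber 4·4=16, S→Red 4·9=36. Service cost 223.
{Red, Blue, Green}: service cost 251
{Red, Blue, Amber}: service cost 269
Among all 4 size-3 choices, {Red, Green, Amber} is lowest.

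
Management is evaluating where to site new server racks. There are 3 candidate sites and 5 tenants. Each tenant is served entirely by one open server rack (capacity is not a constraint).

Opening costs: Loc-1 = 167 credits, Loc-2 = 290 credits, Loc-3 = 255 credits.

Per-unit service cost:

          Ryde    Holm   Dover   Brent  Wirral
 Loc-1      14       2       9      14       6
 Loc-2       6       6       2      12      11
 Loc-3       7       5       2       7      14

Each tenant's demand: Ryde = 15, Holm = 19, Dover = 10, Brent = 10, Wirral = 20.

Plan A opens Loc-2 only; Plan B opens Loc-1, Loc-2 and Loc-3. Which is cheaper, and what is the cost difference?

Plan A is cheaper by 196.

Plan A: {Loc-2}: Ryde→Loc-2 6·15=90, Holm→Loc-2 6·19=114, Dover→Loc-2 2·10=20, Brent→Loc-2 12·10=120, Wirral→Loc-2 11·20=220. Service 564; fixed 290; total 854.
Plan B: {Loc-1, Loc-2, Loc-3}: Ryde→Loc-2 6·15=90, Holm→Loc-1 2·19=38, Dover→Loc-2 2·10=20, Brent→Loc-3 7·10=70, Wirral→Loc-1 6·20=120. Service 338; fixed 712; total 1050.
Difference: |854 − 1050| = 196.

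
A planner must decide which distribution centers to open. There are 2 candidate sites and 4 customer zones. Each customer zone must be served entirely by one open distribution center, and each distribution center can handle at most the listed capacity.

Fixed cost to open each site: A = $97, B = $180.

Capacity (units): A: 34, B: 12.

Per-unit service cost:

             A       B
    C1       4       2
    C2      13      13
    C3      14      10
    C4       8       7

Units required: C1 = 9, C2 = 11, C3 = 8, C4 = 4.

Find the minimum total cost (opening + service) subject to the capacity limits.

Minimum total cost: 420

Open {A}: C1→A 4·9=36, C2→A 13·11=143, C3→A 14·8=112, C4→A 8·4=32.
Loads: A carries 32/34. Service 323; fixed 97; total 420.
Next best feasible plan costs 564.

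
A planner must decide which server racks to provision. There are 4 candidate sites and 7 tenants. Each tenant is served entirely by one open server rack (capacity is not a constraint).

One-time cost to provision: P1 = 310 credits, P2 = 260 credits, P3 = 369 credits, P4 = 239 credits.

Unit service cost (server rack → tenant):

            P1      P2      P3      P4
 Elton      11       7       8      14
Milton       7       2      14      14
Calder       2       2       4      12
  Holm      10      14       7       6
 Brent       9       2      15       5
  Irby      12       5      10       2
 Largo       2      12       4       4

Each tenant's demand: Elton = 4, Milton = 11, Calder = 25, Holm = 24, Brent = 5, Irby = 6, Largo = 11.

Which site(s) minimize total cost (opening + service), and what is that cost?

For any fixed open set, each tenant goes to its cheapest open site; total = fixed + service.
{P2, P4}: Elton→P2 7·4=28, Milton→P2 2·11=22, Calder→P2 2·25=50, Holm→P4 6·24=144, Brent→P2 2·5=10, Irby→P4 2·6=12, Largo→P4 4·11=44. Service 310; fixed 499; total 809.
{P1}: service 550 + fixed 310 = 860
{P2}: service 608 + fixed 260 = 868
{P1, P2, P3, P4}: Elton→P2 7·4=28, Milton→P2 2·11=22, Calder→P1 2·25=50, Holm→P4 6·24=144, Brent→P2 2·5=10, Irby→P4 2·6=12, Largo→P1 2·11=22. Service 288; fixed 1178; total 1466.
No other subset beats 809.

Open P2 and P4; minimum total cost 809.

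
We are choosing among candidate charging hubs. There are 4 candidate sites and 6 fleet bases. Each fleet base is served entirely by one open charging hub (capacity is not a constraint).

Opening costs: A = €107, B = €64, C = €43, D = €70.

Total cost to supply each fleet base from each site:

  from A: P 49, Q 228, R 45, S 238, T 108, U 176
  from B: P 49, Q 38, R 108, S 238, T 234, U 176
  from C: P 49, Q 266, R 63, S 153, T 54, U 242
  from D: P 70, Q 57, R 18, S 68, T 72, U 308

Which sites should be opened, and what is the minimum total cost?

For any fixed open set, each fleet base goes to its cheapest open site; total = fixed + service.
{B, D}: P→B 49, Q→B 38, R→D 18, S→D 68, T→D 72, U→B 176. Service 421; fixed 134; total 555.
{B, C, D}: service 403 + fixed 177 = 580
{C, D}: P→C 49, Q→D 57, R→D 18, S→D 68, T→C 54, U→C 242. Service 488; fixed 113; total 601.
{A, B, C, D}: service 403 + fixed 284 = 687
(All 15 nonempty subsets were checked; B and D is lowest.)

Open B and D; minimum total cost 555.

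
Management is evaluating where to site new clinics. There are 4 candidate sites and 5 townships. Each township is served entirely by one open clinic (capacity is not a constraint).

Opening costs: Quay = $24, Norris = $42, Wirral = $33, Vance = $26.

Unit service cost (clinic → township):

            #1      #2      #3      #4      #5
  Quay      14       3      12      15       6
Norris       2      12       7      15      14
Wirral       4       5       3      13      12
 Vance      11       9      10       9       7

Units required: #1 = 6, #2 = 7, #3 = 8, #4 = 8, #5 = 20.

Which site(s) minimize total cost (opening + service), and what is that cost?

Open Quay, Wirral and Vance; minimum total cost 344.

For any fixed open set, each township goes to its cheapest open site; total = fixed + service.
{Quay, Wirral, Vance}: #1→Wirral 4·6=24, #2→Quay 3·7=21, #3→Wirral 3·8=24, #4→Vance 9·8=72, #5→Quay 6·20=120. Service 261; fixed 83; total 344.
{Quay, Wirral}: #1→Wirral 4·6=24, #2→Quay 3·7=21, #3→Wirral 3·8=24, #4→Wirral 13·8=104, #5→Quay 6·20=120. Service 293; fixed 57; total 350.
{Wirral, Vance}: service 295 + fixed 59 = 354
{Quay, Norris, Wirral, Vance}: service 249 + fixed 125 = 374
No other subset beats 344.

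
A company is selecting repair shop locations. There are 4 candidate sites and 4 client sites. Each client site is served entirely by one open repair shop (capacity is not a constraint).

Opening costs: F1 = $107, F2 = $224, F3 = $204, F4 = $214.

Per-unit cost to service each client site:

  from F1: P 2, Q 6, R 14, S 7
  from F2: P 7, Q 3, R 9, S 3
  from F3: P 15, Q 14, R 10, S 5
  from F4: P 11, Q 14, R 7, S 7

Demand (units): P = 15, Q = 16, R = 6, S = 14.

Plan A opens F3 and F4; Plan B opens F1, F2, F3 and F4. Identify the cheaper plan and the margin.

Plan A: {F3, F4}: P→F4 11·15=165, Q→F3 14·16=224, R→F4 7·6=42, S→F3 5·14=70. Service 501; fixed 418; total 919.
Plan B: {F1, F2, F3, F4}: P→F1 2·15=30, Q→F2 3·16=48, R→F4 7·6=42, S→F2 3·14=42. Service 162; fixed 749; total 911.
Difference: |919 − 911| = 8.

Plan B is cheaper by 8.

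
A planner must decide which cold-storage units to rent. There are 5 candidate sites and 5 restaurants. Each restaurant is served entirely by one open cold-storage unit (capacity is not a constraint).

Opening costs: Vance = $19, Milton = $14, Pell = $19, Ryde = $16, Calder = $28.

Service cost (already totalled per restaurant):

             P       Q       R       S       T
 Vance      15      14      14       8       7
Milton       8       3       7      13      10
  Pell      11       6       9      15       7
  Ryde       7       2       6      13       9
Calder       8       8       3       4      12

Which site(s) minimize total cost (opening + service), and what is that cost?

Open Ryde only; minimum total cost 53.

For any fixed open set, each restaurant goes to its cheapest open site; total = fixed + service.
{Ryde}: P→Ryde 7, Q→Ryde 2, R→Ryde 6, S→Ryde 13, T→Ryde 9. Service 37; fixed 16; total 53.
{Milton}: service 41 + fixed 14 = 55
{Calder}: P→Calder 8, Q→Calder 8, R→Calder 3, S→Calder 4, T→Calder 12. Service 35; fixed 28; total 63.
{Vance, Milton, Pell, Ryde, Calder}: service 23 + fixed 96 = 119
No other subset beats 53.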